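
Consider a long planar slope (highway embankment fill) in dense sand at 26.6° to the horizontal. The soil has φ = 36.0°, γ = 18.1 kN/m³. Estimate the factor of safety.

For a dry cohesionless infinite slope the factor of safety is FS = tanφ / tanβ.
FS = tan36.0° / tan26.6° = 0.7265 / 0.5008 = 1.451

FS = 1.45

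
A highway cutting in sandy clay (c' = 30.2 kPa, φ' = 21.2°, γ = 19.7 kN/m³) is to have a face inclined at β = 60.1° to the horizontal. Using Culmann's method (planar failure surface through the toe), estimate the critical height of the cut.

Culmann's analysis gives the critical failure plane at α_cr = (β + φ')/2 = (60.1 + 21.2)/2 = 40.6°, and the critical height
H_c = (4c'/γ) · sinβ cosφ' / [1 − cos(β − φ')]
    = (4·30.2/19.7) · sin60.1°·cos21.2° / [1 − cos(38.9°)]
    = 6.132 · 0.8669·0.9323 / [1 − 0.7782]
    = 6.132 · 0.8082 / 0.2218
    = 22.35 m

H_c = 22.35 m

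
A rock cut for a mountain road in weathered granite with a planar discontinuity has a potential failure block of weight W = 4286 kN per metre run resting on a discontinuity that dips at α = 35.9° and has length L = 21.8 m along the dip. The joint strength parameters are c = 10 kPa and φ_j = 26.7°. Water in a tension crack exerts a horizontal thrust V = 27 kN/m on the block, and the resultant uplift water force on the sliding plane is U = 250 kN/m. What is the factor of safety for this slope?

FS = 0.72

Resolving the block weight along and normal to the plane and applying the Mohr–Coulomb strength on the joint:
N' = W cosα − U − V sinα = 4286·cos35.9° − 250 − 27·sin35.9° = 3206.0 kN/m
Driving force T = W sinα + V cosα = 4286·sin35.9° + 27·cos35.9° = 2535.1 kN/m
Resisting force R = c·L + N'·tanφ_j = 10·21.8 + 3206.0·tan26.7° = 218.0 + 1612.5 = 1830.5 kN/m
FS = R / T = 1830.5 / 2535.1 = 0.722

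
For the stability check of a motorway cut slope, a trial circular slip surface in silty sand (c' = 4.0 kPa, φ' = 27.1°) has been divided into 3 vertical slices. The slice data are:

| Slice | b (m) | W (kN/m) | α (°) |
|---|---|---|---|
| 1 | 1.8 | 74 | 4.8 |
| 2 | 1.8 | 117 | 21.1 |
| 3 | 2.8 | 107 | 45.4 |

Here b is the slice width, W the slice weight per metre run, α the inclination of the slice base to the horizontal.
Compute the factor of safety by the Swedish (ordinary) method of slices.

Ordinary method of slices: FS = Σ[c'·Δl_i + (W_i cosα_i)·tanφ'] / Σ W_i sinα_i, with Δl_i = b_i / cosα_i.
Slice 1: Δl = 1.8/cos4.8° = 1.806 m; N'_1 = 74·cos4.8° = 73.7; c'Δl = 7.23; W sinα = 6.2
Slice 2: Δl = 1.8/cos21.1° = 1.929 m; N'_2 = 117·cos21.1° = 109.2; c'Δl = 7.72; W sinα = 42.1
Slice 3: Δl = 2.8/cos45.4° = 3.988 m; N'_3 = 107·cos45.4° = 75.1; c'Δl = 15.95; W sinα = 76.2
Σc'Δl = 30.9 kN/m; ΣN' = 258.0 kN/m; ΣW sinα = 124.5 kN/m
Resisting = 30.9 + 258.0·tan27.1° = 30.9 + 132.0 = 162.9 kN/m
FS = 162.9 / 124.5 = 1.309

FS = 1.31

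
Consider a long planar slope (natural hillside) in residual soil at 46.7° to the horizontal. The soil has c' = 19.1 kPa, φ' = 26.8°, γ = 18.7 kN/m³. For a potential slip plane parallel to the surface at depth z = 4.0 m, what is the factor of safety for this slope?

For an infinite slope with a slip plane parallel to the surface (no pore pressure): FS = [c' + γz cos²β tanφ'] / [γz sinβ cosβ].
γz = 18.7·4.0 = 74.80 kN/m²
Numerator = 19.1 + 74.80·cos²46.7°·tan26.8° = 19.1 + 74.80·0.4703·0.5051 = 36.872 kPa
Denominator = 74.80·sin46.7°·cos46.7° = 74.80·0.7278·0.6858 = 37.334 kPa
FS = 36.872 / 37.334 = 0.988

FS = 0.99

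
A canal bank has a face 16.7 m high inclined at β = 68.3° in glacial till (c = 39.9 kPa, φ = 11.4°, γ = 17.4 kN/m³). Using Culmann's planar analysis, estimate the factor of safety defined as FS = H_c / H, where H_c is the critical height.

FS = 1.10

H_c = (4c/γ) · sinβ cosφ / [1 − cos(β − φ)]
    = (4·39.9/17.4) · sin68.3°·cos11.4° / [1 − cos56.9°]
    = 9.172 · 0.9108 / 0.4539 = 18.41 m
FS = H_c / H = 18.41 / 16.7 = 1.102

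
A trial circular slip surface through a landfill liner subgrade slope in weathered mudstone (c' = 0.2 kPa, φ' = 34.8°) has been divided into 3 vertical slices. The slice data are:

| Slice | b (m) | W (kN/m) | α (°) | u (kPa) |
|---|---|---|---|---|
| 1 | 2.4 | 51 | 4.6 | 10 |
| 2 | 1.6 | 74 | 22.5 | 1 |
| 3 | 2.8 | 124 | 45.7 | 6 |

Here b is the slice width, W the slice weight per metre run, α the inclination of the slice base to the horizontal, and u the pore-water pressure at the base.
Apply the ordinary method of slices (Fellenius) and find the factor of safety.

Ordinary method of slices: FS = Σ[c'·Δl_i + (W_i cosα_i − u_i·Δl_i)·tanφ'] / Σ W_i sinα_i, with Δl_i = b_i / cosα_i.
Slice 1: Δl = 2.4/cos4.6° = 2.408 m; N'_1 = 51·cos4.6° − 10·2.408 = 26.8; c'Δl = 0.48; W sinα = 4.1
Slice 2: Δl = 1.6/cos22.5° = 1.732 m; N'_2 = 74·cos22.5° − 1·1.732 = 66.6; c'Δl = 0.35; W sinα = 28.3
Slice 3: Δl = 2.8/cos45.7° = 4.009 m; N'_3 = 124·cos45.7° − 6·4.009 = 62.5; c'Δl = 0.80; W sinα = 88.7
Σc'Δl = 1.6 kN/m; ΣN' = 155.9 kN/m; ΣW sinα = 121.2 kN/m
Resisting = 1.6 + 155.9·tan34.8° = 1.6 + 108.4 = 110.0 kN/m
FS = 110.0 / 121.2 = 0.908

FS = 0.91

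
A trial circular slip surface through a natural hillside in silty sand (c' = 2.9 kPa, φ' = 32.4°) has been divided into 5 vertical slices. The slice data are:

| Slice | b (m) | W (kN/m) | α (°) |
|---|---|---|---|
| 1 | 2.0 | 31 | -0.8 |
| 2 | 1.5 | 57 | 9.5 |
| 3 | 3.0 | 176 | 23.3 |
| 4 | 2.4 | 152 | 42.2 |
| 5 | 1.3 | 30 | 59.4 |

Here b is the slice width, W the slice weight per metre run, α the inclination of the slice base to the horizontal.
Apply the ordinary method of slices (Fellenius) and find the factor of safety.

Ordinary method of slices: FS = Σ[c'·Δl_i + (W_i cosα_i)·tanφ'] / Σ W_i sinα_i, with Δl_i = b_i / cosα_i.
Slice 1: Δl = 2.0/cos(-0.8°) = 2.000 m; N'_1 = 31·cos(-0.8°) = 31.0; c'Δl = 5.80; W sinα = -0.4
Slice 2: Δl = 1.5/cos9.5° = 1.521 m; N'_2 = 57·cos9.5° = 56.2; c'Δl = 4.41; W sinα = 9.4
Slice 3: Δl = 3.0/cos23.3° = 3.266 m; N'_3 = 176·cos23.3° = 161.6; c'Δl = 9.47; W sinα = 69.6
Slice 4: Δl = 2.4/cos42.2° = 3.240 m; N'_4 = 152·cos42.2° = 112.6; c'Δl = 9.40; W sinα = 102.1
Slice 5: Δl = 1.3/cos59.4° = 2.554 m; N'_5 = 30·cos59.4° = 15.3; c'Δl = 7.41; W sinα = 25.8
Σc'Δl = 36.5 kN/m; ΣN' = 376.7 kN/m; ΣW sinα = 206.5 kN/m
Resisting = 36.5 + 376.7·tan32.4° = 36.5 + 239.1 = 275.6 kN/m
FS = 275.6 / 206.5 = 1.334

FS = 1.33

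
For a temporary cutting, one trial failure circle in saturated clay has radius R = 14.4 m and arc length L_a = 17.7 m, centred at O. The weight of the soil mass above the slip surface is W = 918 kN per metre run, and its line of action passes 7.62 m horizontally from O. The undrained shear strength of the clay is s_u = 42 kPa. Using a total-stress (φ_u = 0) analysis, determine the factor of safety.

Taking moments about the centre O, the resisting moment is provided by the undrained shear strength acting along the arc:
M_R = s_u·L_a·R = 42·17.70·14.4 = 10705.0 kN·m/m
M_D = W·d = 918·7.62 = 6995.2 kN·m/m
FS = M_R / M_D = 10705.0 / 6995.2 = 1.530

FS = 1.53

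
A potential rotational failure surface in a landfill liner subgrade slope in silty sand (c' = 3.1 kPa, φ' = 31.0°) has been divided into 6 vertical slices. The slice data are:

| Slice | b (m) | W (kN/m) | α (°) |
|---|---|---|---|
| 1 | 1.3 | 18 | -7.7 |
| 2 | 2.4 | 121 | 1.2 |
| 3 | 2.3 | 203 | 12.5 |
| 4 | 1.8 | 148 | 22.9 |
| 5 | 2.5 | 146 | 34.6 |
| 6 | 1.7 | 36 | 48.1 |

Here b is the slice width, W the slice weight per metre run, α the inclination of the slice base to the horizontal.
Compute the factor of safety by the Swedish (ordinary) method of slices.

FS = 1.96

Ordinary method of slices: FS = Σ[c'·Δl_i + (W_i cosα_i)·tanφ'] / Σ W_i sinα_i, with Δl_i = b_i / cosα_i.
Slice 1: Δl = 1.3/cos(-7.7°) = 1.312 m; N'_1 = 18·cos(-7.7°) = 17.8; c'Δl = 4.07; W sinα = -2.4
Slice 2: Δl = 2.4/cos1.2° = 2.401 m; N'_2 = 121·cos1.2° = 121.0; c'Δl = 7.44; W sinα = 2.5
Slice 3: Δl = 2.3/cos12.5° = 2.356 m; N'_3 = 203·cos12.5° = 198.2; c'Δl = 7.30; W sinα = 43.9
Slice 4: Δl = 1.8/cos22.9° = 1.954 m; N'_4 = 148·cos22.9° = 136.3; c'Δl = 6.06; W sinα = 57.6
Slice 5: Δl = 2.5/cos34.6° = 3.037 m; N'_5 = 146·cos34.6° = 120.2; c'Δl = 9.42; W sinα = 82.9
Slice 6: Δl = 1.7/cos48.1° = 2.546 m; N'_6 = 36·cos48.1° = 24.0; c'Δl = 7.89; W sinα = 26.8
Σc'Δl = 42.2 kN/m; ΣN' = 617.6 kN/m; ΣW sinα = 211.4 kN/m
Resisting = 42.2 + 617.6·tan31.0° = 42.2 + 371.1 = 413.2 kN/m
FS = 413.2 / 211.4 = 1.955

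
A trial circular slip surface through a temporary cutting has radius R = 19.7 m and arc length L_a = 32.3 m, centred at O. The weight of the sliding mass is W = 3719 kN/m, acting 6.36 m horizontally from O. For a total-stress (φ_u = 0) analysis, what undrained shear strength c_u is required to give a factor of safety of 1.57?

c_u = 58.4 kPa

FS = c_u·L_a·R / (W·d), so c_u = FS·W·d / (L_a·R).
c_u = 1.57·3719·6.36 / (32.30·19.7) = 37135.0 / 636.31 = 58.36 kPa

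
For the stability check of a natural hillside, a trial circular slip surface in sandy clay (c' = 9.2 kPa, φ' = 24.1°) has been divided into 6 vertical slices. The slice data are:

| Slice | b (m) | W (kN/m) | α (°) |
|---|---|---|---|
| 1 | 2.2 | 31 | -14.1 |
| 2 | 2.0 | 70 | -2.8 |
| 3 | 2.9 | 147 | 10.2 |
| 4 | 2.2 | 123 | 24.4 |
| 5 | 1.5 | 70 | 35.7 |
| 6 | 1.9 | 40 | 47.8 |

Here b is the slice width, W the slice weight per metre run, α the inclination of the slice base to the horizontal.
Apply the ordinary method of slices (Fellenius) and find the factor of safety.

FS = 2.41

Ordinary method of slices: FS = Σ[c'·Δl_i + (W_i cosα_i)·tanφ'] / Σ W_i sinα_i, with Δl_i = b_i / cosα_i.
Slice 1: Δl = 2.2/cos(-14.1°) = 2.268 m; N'_1 = 31·cos(-14.1°) = 30.1; c'Δl = 20.87; W sinα = -7.6
Slice 2: Δl = 2.0/cos(-2.8°) = 2.002 m; N'_2 = 70·cos(-2.8°) = 69.9; c'Δl = 18.42; W sinα = -3.4
Slice 3: Δl = 2.9/cos10.2° = 2.947 m; N'_3 = 147·cos10.2° = 144.7; c'Δl = 27.11; W sinα = 26.0
Slice 4: Δl = 2.2/cos24.4° = 2.416 m; N'_4 = 123·cos24.4° = 112.0; c'Δl = 22.23; W sinα = 50.8
Slice 5: Δl = 1.5/cos35.7° = 1.847 m; N'_5 = 70·cos35.7° = 56.8; c'Δl = 16.99; W sinα = 40.8
Slice 6: Δl = 1.9/cos47.8° = 2.829 m; N'_6 = 40·cos47.8° = 26.9; c'Δl = 26.02; W sinα = 29.6
Σc'Δl = 131.6 kN/m; ΣN' = 440.4 kN/m; ΣW sinα = 136.4 kN/m
Resisting = 131.6 + 440.4·tan24.1° = 131.6 + 197.0 = 328.6 kN/m
FS = 328.6 / 136.4 = 2.410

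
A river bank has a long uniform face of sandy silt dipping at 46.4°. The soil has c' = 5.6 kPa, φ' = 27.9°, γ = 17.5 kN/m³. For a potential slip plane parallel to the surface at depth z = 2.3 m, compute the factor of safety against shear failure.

For an infinite slope with a slip plane parallel to the surface (no pore pressure): FS = [c' + γz cos²β tanφ'] / [γz sinβ cosβ].
γz = 17.5·2.3 = 40.25 kN/m²
Numerator = 5.6 + 40.25·cos²46.4°·tan27.9° = 5.6 + 40.25·0.4756·0.5295 = 15.735 kPa
Denominator = 40.25·sin46.4°·cos46.4° = 40.25·0.7242·0.6896 = 20.101 kPa
FS = 15.735 / 20.101 = 0.783

FS = 0.78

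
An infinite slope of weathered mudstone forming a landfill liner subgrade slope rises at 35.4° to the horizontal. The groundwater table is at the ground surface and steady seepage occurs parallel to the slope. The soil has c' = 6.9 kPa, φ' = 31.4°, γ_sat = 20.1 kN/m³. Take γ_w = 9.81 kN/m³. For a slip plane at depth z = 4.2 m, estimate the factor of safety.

With seepage parallel to the slope and the water table at the surface, the effective normal stress on the slip plane uses the buoyant unit weight γ' = γ_sat − γ_w while the driving shear stress uses γ_sat:
FS = [c' + γ' z cos²β tanφ'] / [γ_sat z sinβ cosβ]
γ' = 20.1 − 9.81 = 10.29 kN/m³
Numerator = 6.9 + 10.29·4.2·cos²35.4°·tan31.4° = 6.9 + 10.29·4.2·0.6644·0.6104 = 24.428 kPa
Denominator = 20.1·4.2·sin35.4°·cos35.4° = 20.1·4.2·0.5793·0.8151 = 39.862 kPa
FS = 24.428 / 39.862 = 0.613

FS = 0.61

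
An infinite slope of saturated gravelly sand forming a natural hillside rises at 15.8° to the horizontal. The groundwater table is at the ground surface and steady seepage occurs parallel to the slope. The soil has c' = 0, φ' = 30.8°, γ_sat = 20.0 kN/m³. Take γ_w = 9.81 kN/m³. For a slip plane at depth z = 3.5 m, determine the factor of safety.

With seepage parallel to the slope and the water table at the surface, the effective normal stress on the slip plane uses the buoyant unit weight γ' = γ_sat − γ_w while the driving shear stress uses γ_sat:
FS = [c' + γ' z cos²β tanφ'] / [γ_sat z sinβ cosβ]
(For c' = 0 this reduces to FS = (γ'/γ_sat)·tanφ'/tanβ.)
γ' = 20.0 − 9.81 = 10.19 kN/m³
Numerator = 0.0 + 10.19·3.5·cos²15.8°·tan30.8° = 0.0 + 10.19·3.5·0.9259·0.5961 = 19.684 kPa
Denominator = 20.0·3.5·sin15.8°·cos15.8° = 20.0·3.5·0.2723·0.9622 = 18.340 kPa
FS = 19.684 / 18.340 = 1.073

FS = 1.07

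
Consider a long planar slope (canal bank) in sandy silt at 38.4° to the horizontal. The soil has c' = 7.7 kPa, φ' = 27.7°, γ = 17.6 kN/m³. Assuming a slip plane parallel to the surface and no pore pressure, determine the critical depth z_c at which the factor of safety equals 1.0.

z_c = 2.66 m

Setting FS = 1.00 in FS = [c' + γz cos²β tanφ'] / [γz sinβ cosβ] and solving for z:
z = c' / [γ cosβ (FS·sinβ − cosβ·tanφ')]
  = 7.7 / [17.6·cos38.4°·(1.00·sin38.4° − cos38.4°·tan27.7°)]
  = 7.7 / [17.6·0.7837·(1.00·0.6211 − 0.7837·0.5250)]
  = 7.7 / 2.8924 = 2.662 m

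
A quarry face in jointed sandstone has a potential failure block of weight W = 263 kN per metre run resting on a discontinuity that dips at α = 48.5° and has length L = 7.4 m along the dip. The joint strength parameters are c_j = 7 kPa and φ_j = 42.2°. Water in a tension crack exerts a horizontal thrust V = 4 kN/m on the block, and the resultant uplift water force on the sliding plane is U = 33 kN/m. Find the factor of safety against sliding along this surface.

FS = 0.89

Resolving the block weight along and normal to the plane and applying the Mohr–Coulomb strength on the joint:
N' = W cosα − U − V sinα = 263·cos48.5° − 33 − 4·sin48.5° = 138.3 kN/m
Driving force T = W sinα + V cosα = 263·sin48.5° + 4·cos48.5° = 199.6 kN/m
Resisting force R = c_j·L + N'·tanφ_j = 7·7.4 + 138.3·tan42.2° = 51.8 + 125.4 = 177.2 kN/m
FS = R / T = 177.2 / 199.6 = 0.888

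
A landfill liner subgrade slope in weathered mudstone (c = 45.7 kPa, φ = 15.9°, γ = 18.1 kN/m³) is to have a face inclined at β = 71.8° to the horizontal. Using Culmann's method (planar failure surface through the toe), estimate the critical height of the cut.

Culmann's analysis gives the critical failure plane at α_cr = (β + φ)/2 = (71.8 + 15.9)/2 = 43.9°, and the critical height
H_c = (4c/γ) · sinβ cosφ / [1 − cos(β − φ)]
    = (4·45.7/18.1) · sin71.8°·cos15.9° / [1 − cos(55.9°)]
    = 10.099 · 0.9500·0.9617 / [1 − 0.5606]
    = 10.099 · 0.9136 / 0.4394
    = 21.00 m

H_c = 21.00 m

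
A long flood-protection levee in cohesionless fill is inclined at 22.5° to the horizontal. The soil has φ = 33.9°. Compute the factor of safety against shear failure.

For a dry cohesionless infinite slope the factor of safety is FS = tanφ / tanβ.
FS = tan33.9° / tan22.5° = 0.6720 / 0.4142 = 1.622

FS = 1.62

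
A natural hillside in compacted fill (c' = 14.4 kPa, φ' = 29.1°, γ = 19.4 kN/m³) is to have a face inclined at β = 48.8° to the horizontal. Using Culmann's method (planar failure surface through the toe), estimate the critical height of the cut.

Culmann's analysis gives the critical failure plane at α_cr = (β + φ')/2 = (48.8 + 29.1)/2 = 39.0°, and the critical height
H_c = (4c'/γ) · sinβ cosφ' / [1 − cos(β − φ')]
    = (4·14.4/19.4) · sin48.8°·cos29.1° / [1 − cos(19.7°)]
    = 2.969 · 0.7524·0.8738 / [1 − 0.9415]
    = 2.969 · 0.6574 / 0.0585
    = 33.35 m

H_c = 33.35 m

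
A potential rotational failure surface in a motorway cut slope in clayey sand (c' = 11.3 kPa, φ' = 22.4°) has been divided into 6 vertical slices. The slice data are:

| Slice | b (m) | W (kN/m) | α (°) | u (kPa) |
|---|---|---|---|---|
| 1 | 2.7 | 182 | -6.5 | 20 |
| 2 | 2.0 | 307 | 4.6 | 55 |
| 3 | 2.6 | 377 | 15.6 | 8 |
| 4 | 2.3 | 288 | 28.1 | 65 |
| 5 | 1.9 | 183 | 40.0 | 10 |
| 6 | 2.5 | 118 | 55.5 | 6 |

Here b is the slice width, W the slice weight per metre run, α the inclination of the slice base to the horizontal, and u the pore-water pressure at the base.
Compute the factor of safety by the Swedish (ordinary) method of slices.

FS = 1.24

Ordinary method of slices: FS = Σ[c'·Δl_i + (W_i cosα_i − u_i·Δl_i)·tanφ'] / Σ W_i sinα_i, with Δl_i = b_i / cosα_i.
Slice 1: Δl = 2.7/cos(-6.5°) = 2.717 m; N'_1 = 182·cos(-6.5°) − 20·2.717 = 126.5; c'Δl = 30.71; W sinα = -20.6
Slice 2: Δl = 2.0/cos4.6° = 2.006 m; N'_2 = 307·cos4.6° − 55·2.006 = 195.7; c'Δl = 22.67; W sinα = 24.6
Slice 3: Δl = 2.6/cos15.6° = 2.699 m; N'_3 = 377·cos15.6° − 8·2.699 = 341.5; c'Δl = 30.50; W sinα = 101.4
Slice 4: Δl = 2.3/cos28.1° = 2.607 m; N'_4 = 288·cos28.1° − 65·2.607 = 84.6; c'Δl = 29.46; W sinα = 135.7
Slice 5: Δl = 1.9/cos40.0° = 2.480 m; N'_5 = 183·cos40.0° − 10·2.480 = 115.4; c'Δl = 28.03; W sinα = 117.6
Slice 6: Δl = 2.5/cos55.5° = 4.414 m; N'_6 = 118·cos55.5° − 6·4.414 = 40.4; c'Δl = 49.88; W sinα = 97.2
Σc'Δl = 191.2 kN/m; ΣN' = 904.0 kN/m; ΣW sinα = 455.9 kN/m
Resisting = 191.2 + 904.0·tan22.4° = 191.2 + 372.6 = 563.8 kN/m
FS = 563.8 / 455.9 = 1.237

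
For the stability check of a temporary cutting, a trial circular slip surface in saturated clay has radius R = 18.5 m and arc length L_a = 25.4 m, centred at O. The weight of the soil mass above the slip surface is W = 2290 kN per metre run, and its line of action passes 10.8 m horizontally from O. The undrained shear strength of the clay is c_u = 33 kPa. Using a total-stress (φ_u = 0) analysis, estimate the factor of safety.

FS = 0.63

Taking moments about the centre O, the resisting moment is provided by the undrained shear strength acting along the arc:
M_R = c_u·L_a·R = 33·25.40·18.5 = 15506.7 kN·m/m
M_D = W·d = 2290·10.8 = 24732.0 kN·m/m
FS = M_R / M_D = 15506.7 / 24732.0 = 0.627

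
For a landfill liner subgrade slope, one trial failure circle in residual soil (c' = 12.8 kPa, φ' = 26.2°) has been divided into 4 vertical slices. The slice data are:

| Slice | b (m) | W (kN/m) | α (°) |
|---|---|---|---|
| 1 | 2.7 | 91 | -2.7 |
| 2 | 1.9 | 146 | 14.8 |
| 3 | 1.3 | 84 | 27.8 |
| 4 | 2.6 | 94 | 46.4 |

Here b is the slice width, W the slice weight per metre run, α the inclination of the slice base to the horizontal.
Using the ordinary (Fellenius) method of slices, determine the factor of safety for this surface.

Ordinary method of slices: FS = Σ[c'·Δl_i + (W_i cosα_i)·tanφ'] / Σ W_i sinα_i, with Δl_i = b_i / cosα_i.
Slice 1: Δl = 2.7/cos(-2.7°) = 2.703 m; N'_1 = 91·cos(-2.7°) = 90.9; c'Δl = 34.60; W sinα = -4.3
Slice 2: Δl = 1.9/cos14.8° = 1.965 m; N'_2 = 146·cos14.8° = 141.2; c'Δl = 25.15; W sinα = 37.3
Slice 3: Δl = 1.3/cos27.8° = 1.470 m; N'_3 = 84·cos27.8° = 74.3; c'Δl = 18.81; W sinα = 39.2
Slice 4: Δl = 2.6/cos46.4° = 3.770 m; N'_4 = 94·cos46.4° = 64.8; c'Δl = 48.26; W sinα = 68.1
Σc'Δl = 126.8 kN/m; ΣN' = 371.2 kN/m; ΣW sinα = 140.3 kN/m
Resisting = 126.8 + 371.2·tan26.2° = 126.8 + 182.6 = 309.5 kN/m
FS = 309.5 / 140.3 = 2.206

FS = 2.21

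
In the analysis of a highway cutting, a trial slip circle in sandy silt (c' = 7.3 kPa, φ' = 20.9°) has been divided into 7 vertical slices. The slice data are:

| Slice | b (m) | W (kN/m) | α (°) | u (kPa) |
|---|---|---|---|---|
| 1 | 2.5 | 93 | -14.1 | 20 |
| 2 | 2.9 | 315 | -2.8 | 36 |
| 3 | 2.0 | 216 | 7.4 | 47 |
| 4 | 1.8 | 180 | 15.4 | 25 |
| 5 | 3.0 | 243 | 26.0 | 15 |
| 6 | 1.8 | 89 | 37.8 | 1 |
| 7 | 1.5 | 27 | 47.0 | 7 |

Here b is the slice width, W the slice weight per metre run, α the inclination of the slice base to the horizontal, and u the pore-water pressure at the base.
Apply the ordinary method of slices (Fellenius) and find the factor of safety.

Ordinary method of slices: FS = Σ[c'·Δl_i + (W_i cosα_i − u_i·Δl_i)·tanφ'] / Σ W_i sinα_i, with Δl_i = b_i / cosα_i.
Slice 1: Δl = 2.5/cos(-14.1°) = 2.578 m; N'_1 = 93·cos(-14.1°) − 20·2.578 = 38.6; c'Δl = 18.82; W sinα = -22.7
Slice 2: Δl = 2.9/cos(-2.8°) = 2.903 m; N'_2 = 315·cos(-2.8°) − 36·2.903 = 210.1; c'Δl = 21.20; W sinα = -15.4
Slice 3: Δl = 2.0/cos7.4° = 2.017 m; N'_3 = 216·cos7.4° − 47·2.017 = 119.4; c'Δl = 14.72; W sinα = 27.8
Slice 4: Δl = 1.8/cos15.4° = 1.867 m; N'_4 = 180·cos15.4° − 25·1.867 = 126.9; c'Δl = 13.63; W sinα = 47.8
Slice 5: Δl = 3.0/cos26.0° = 3.338 m; N'_5 = 243·cos26.0° − 15·3.338 = 168.3; c'Δl = 24.37; W sinα = 106.5
Slice 6: Δl = 1.8/cos37.8° = 2.278 m; N'_6 = 89·cos37.8° − 1·2.278 = 68.0; c'Δl = 16.63; W sinα = 54.5
Slice 7: Δl = 1.5/cos47.0° = 2.199 m; N'_7 = 27·cos47.0° − 7·2.199 = 3.0; c'Δl = 16.06; W sinα = 19.7
Σc'Δl = 125.4 kN/m; ΣN' = 734.4 kN/m; ΣW sinα = 218.4 kN/m
Resisting = 125.4 + 734.4·tan20.9° = 125.4 + 280.4 = 405.9 kN/m
FS = 405.9 / 218.4 = 1.858

FS = 1.86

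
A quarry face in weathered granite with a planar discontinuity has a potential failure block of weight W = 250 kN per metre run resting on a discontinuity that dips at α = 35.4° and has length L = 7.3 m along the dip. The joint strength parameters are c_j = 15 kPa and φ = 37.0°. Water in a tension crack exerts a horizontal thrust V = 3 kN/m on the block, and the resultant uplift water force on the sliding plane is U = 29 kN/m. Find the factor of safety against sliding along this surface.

FS = 1.63

Resolving the block weight along and normal to the plane and applying the Mohr–Coulomb strength on the joint:
N' = W cosα − U − V sinα = 250·cos35.4° − 29 − 3·sin35.4° = 173.0 kN/m
Driving force T = W sinα + V cosα = 250·sin35.4° + 3·cos35.4° = 147.3 kN/m
Resisting force R = c_j·L + N'·tanφ = 15·7.3 + 173.0·tan37.0° = 109.5 + 130.4 = 239.9 kN/m
FS = R / T = 239.9 / 147.3 = 1.629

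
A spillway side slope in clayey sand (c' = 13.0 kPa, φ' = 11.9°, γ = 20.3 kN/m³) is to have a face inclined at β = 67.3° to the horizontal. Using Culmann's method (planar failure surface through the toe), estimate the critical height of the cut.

H_c = 5.35 m

Culmann's analysis gives the critical failure plane at α_cr = (β + φ')/2 = (67.3 + 11.9)/2 = 39.6°, and the critical height
H_c = (4c'/γ) · sinβ cosφ' / [1 − cos(β − φ')]
    = (4·13.0/20.3) · sin67.3°·cos11.9° / [1 − cos(55.4°)]
    = 2.562 · 0.9225·0.9785 / [1 − 0.5678]
    = 2.562 · 0.9027 / 0.4322
    = 5.35 m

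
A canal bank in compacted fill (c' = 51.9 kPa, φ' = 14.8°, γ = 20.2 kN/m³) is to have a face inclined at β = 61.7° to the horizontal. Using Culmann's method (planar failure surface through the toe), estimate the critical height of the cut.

H_c = 27.62 m

Culmann's analysis gives the critical failure plane at α_cr = (β + φ')/2 = (61.7 + 14.8)/2 = 38.2°, and the critical height
H_c = (4c'/γ) · sinβ cosφ' / [1 − cos(β − φ')]
    = (4·51.9/20.2) · sin61.7°·cos14.8° / [1 − cos(46.9°)]
    = 10.277 · 0.8805·0.9668 / [1 − 0.6833]
    = 10.277 · 0.8513 / 0.3167
    = 27.62 m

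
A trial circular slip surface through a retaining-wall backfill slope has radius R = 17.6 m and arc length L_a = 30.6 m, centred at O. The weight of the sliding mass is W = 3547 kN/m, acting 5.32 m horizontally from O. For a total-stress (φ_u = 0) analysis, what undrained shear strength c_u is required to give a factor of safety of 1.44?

c_u = 50.5 kPa

FS = c_u·L_a·R / (W·d), so c_u = FS·W·d / (L_a·R).
c_u = 1.44·3547·5.32 / (30.60·17.6) = 27172.9 / 538.56 = 50.45 kPa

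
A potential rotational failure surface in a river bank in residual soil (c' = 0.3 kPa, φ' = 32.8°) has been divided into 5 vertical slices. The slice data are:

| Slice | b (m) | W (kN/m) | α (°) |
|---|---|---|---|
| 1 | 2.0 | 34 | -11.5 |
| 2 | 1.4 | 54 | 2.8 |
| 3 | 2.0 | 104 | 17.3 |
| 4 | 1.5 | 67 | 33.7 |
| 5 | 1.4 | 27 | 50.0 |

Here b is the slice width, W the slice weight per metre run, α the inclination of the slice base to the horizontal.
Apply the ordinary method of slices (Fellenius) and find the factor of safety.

FS = 2.01

Ordinary method of slices: FS = Σ[c'·Δl_i + (W_i cosα_i)·tanφ'] / Σ W_i sinα_i, with Δl_i = b_i / cosα_i.
Slice 1: Δl = 2.0/cos(-11.5°) = 2.041 m; N'_1 = 34·cos(-11.5°) = 33.3; c'Δl = 0.61; W sinα = -6.8
Slice 2: Δl = 1.4/cos2.8° = 1.402 m; N'_2 = 54·cos2.8° = 53.9; c'Δl = 0.42; W sinα = 2.6
Slice 3: Δl = 2.0/cos17.3° = 2.095 m; N'_3 = 104·cos17.3° = 99.3; c'Δl = 0.63; W sinα = 30.9
Slice 4: Δl = 1.5/cos33.7° = 1.803 m; N'_4 = 67·cos33.7° = 55.7; c'Δl = 0.54; W sinα = 37.2
Slice 5: Δl = 1.4/cos50.0° = 2.178 m; N'_5 = 27·cos50.0° = 17.4; c'Δl = 0.65; W sinα = 20.7
Σc'Δl = 2.9 kN/m; ΣN' = 259.6 kN/m; ΣW sinα = 84.6 kN/m
Resisting = 2.9 + 259.6·tan32.8° = 2.9 + 167.3 = 170.2 kN/m
FS = 170.2 / 84.6 = 2.011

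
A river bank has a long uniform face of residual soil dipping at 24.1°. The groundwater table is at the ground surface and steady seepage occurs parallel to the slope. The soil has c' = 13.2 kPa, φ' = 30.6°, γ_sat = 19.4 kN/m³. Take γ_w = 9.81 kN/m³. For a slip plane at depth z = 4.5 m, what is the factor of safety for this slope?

With seepage parallel to the slope and the water table at the surface, the effective normal stress on the slip plane uses the buoyant unit weight γ' = γ_sat − γ_w while the driving shear stress uses γ_sat:
FS = [c' + γ' z cos²β tanφ'] / [γ_sat z sinβ cosβ]
γ' = 19.4 − 9.81 = 9.59 kN/m³
Numerator = 13.2 + 9.59·4.5·cos²24.1°·tan30.6° = 13.2 + 9.59·4.5·0.8333·0.5914 = 34.466 kPa
Denominator = 19.4·4.5·sin24.1°·cos24.1° = 19.4·4.5·0.4083·0.9128 = 32.540 kPa
FS = 34.466 / 32.540 = 1.059

FS = 1.06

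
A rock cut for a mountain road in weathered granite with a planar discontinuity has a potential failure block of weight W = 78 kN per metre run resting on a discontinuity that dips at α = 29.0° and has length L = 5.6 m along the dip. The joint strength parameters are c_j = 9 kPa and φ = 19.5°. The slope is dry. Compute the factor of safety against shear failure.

FS = 1.97

Resolving the block weight along and normal to the plane and applying the Mohr–Coulomb strength on the joint:
N' = W cosα = 78·cos29.0° = 68.2 kN/m
Driving force T = W sinα = 78·sin29.0° = 37.8 kN/m
Resisting force R = c_j·L + N'·tanφ = 9·5.6 + 68.2·tan19.5° = 50.4 + 24.2 = 74.6 kN/m
FS = R / T = 74.6 / 37.8 = 1.972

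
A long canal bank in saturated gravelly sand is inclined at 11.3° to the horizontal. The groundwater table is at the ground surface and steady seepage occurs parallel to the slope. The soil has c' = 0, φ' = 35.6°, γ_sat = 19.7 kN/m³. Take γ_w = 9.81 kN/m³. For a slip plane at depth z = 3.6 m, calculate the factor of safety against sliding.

With seepage parallel to the slope and the water table at the surface, the effective normal stress on the slip plane uses the buoyant unit weight γ' = γ_sat − γ_w while the driving shear stress uses γ_sat:
FS = [c' + γ' z cos²β tanφ'] / [γ_sat z sinβ cosβ]
(For c' = 0 this reduces to FS = (γ'/γ_sat)·tanφ'/tanβ.)
γ' = 19.7 − 9.81 = 9.89 kN/m³
Numerator = 0.0 + 9.89·3.6·cos²11.3°·tan35.6° = 0.0 + 9.89·3.6·0.9616·0.7159 = 24.511 kPa
Denominator = 19.7·3.6·sin11.3°·cos11.3° = 19.7·3.6·0.1959·0.9806 = 13.627 kPa
FS = 24.511 / 13.627 = 1.799

FS = 1.80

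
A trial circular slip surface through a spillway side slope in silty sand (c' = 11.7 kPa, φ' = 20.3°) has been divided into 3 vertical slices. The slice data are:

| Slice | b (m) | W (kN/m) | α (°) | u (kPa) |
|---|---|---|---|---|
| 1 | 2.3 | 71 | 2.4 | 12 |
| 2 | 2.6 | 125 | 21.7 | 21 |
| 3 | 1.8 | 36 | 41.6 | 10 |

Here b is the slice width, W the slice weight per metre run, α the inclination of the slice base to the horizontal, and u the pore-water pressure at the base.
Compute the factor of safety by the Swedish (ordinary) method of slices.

Ordinary method of slices: FS = Σ[c'·Δl_i + (W_i cosα_i − u_i·Δl_i)·tanφ'] / Σ W_i sinα_i, with Δl_i = b_i / cosα_i.
Slice 1: Δl = 2.3/cos2.4° = 2.302 m; N'_1 = 71·cos2.4° − 12·2.302 = 43.3; c'Δl = 26.93; W sinα = 3.0
Slice 2: Δl = 2.6/cos21.7° = 2.798 m; N'_2 = 125·cos21.7° − 21·2.798 = 57.4; c'Δl = 32.74; W sinα = 46.2
Slice 3: Δl = 1.8/cos41.6° = 2.407 m; N'_3 = 36·cos41.6° − 10·2.407 = 2.9; c'Δl = 28.16; W sinα = 23.9
Σc'Δl = 87.8 kN/m; ΣN' = 103.5 kN/m; ΣW sinα = 73.1 kN/m
Resisting = 87.8 + 103.5·tan20.3° = 87.8 + 38.3 = 126.1 kN/m
FS = 126.1 / 73.1 = 1.726

FS = 1.73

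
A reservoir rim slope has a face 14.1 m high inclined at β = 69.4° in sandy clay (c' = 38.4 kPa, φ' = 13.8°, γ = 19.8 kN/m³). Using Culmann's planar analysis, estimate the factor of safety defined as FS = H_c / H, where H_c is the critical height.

H_c = (4c'/γ) · sinβ cosφ' / [1 − cos(β − φ')]
    = (4·38.4/19.8) · sin69.4°·cos13.8° / [1 − cos55.6°]
    = 7.758 · 0.9090 / 0.4350 = 16.21 m
FS = H_c / H = 16.21 / 14.1 = 1.150

FS = 1.15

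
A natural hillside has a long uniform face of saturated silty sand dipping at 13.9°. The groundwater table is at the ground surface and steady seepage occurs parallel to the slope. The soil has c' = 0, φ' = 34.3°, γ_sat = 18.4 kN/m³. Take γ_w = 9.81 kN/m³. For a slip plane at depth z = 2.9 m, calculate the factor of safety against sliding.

With seepage parallel to the slope and the water table at the surface, the effective normal stress on the slip plane uses the buoyant unit weight γ' = γ_sat − γ_w while the driving shear stress uses γ_sat:
FS = [c' + γ' z cos²β tanφ'] / [γ_sat z sinβ cosβ]
(For c' = 0 this reduces to FS = (γ'/γ_sat)·tanφ'/tanβ.)
γ' = 18.4 − 9.81 = 8.59 kN/m³
Numerator = 0.0 + 8.59·2.9·cos²13.9°·tan34.3° = 0.0 + 8.59·2.9·0.9423·0.6822 = 16.012 kPa
Denominator = 18.4·2.9·sin13.9°·cos13.9° = 18.4·2.9·0.2402·0.9707 = 12.443 kPa
FS = 16.012 / 12.443 = 1.287

FS = 1.29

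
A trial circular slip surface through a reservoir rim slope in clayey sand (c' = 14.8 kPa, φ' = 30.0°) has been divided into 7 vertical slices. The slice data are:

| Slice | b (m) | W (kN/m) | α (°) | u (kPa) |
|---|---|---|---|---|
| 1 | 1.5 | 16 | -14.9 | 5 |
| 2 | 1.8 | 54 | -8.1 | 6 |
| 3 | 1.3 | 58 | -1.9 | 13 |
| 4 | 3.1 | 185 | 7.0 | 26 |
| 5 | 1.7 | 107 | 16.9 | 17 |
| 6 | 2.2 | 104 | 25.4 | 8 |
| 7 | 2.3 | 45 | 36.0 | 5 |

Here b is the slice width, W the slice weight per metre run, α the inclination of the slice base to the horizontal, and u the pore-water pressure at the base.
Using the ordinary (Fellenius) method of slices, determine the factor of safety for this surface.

FS = 3.86

Ordinary method of slices: FS = Σ[c'·Δl_i + (W_i cosα_i − u_i·Δl_i)·tanφ'] / Σ W_i sinα_i, with Δl_i = b_i / cosα_i.
Slice 1: Δl = 1.5/cos(-14.9°) = 1.552 m; N'_1 = 16·cos(-14.9°) − 5·1.552 = 7.7; c'Δl = 22.97; W sinα = -4.1
Slice 2: Δl = 1.8/cos(-8.1°) = 1.818 m; N'_2 = 54·cos(-8.1°) − 6·1.818 = 42.6; c'Δl = 26.91; W sinα = -7.6
Slice 3: Δl = 1.3/cos(-1.9°) = 1.301 m; N'_3 = 58·cos(-1.9°) − 13·1.301 = 41.1; c'Δl = 19.25; W sinα = -1.9
Slice 4: Δl = 3.1/cos7.0° = 3.123 m; N'_4 = 185·cos7.0° − 26·3.123 = 102.4; c'Δl = 46.22; W sinα = 22.5
Slice 5: Δl = 1.7/cos16.9° = 1.777 m; N'_5 = 107·cos16.9° − 17·1.777 = 72.2; c'Δl = 26.30; W sinα = 31.1
Slice 6: Δl = 2.2/cos25.4° = 2.435 m; N'_6 = 104·cos25.4° − 8·2.435 = 74.5; c'Δl = 36.04; W sinα = 44.6
Slice 7: Δl = 2.3/cos36.0° = 2.843 m; N'_7 = 45·cos36.0° − 5·2.843 = 22.2; c'Δl = 42.08; W sinα = 26.5
Σc'Δl = 219.8 kN/m; ΣN' = 362.6 kN/m; ΣW sinα = 111.1 kN/m
Resisting = 219.8 + 362.6·tan30.0° = 219.8 + 209.3 = 429.1 kN/m
FS = 429.1 / 111.1 = 3.863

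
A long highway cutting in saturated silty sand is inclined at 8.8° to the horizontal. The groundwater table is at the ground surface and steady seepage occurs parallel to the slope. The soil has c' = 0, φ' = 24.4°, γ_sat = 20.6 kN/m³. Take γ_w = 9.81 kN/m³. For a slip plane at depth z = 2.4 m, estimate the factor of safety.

With seepage parallel to the slope and the water table at the surface, the effective normal stress on the slip plane uses the buoyant unit weight γ' = γ_sat − γ_w while the driving shear stress uses γ_sat:
FS = [c' + γ' z cos²β tanφ'] / [γ_sat z sinβ cosβ]
(For c' = 0 this reduces to FS = (γ'/γ_sat)·tanφ'/tanβ.)
γ' = 20.6 − 9.81 = 10.79 kN/m³
Numerator = 0.0 + 10.79·2.4·cos²8.8°·tan24.4° = 0.0 + 10.79·2.4·0.9766·0.4536 = 11.472 kPa
Denominator = 20.6·2.4·sin8.8°·cos8.8° = 20.6·2.4·0.1530·0.9882 = 7.475 kPa
FS = 11.472 / 7.475 = 1.535

FS = 1.53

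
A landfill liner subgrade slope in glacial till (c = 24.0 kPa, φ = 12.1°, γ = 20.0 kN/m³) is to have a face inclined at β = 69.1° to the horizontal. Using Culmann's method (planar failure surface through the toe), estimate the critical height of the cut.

H_c = 9.63 m

Culmann's analysis gives the critical failure plane at α_cr = (β + φ)/2 = (69.1 + 12.1)/2 = 40.6°, and the critical height
H_c = (4c/γ) · sinβ cosφ / [1 − cos(β − φ)]
    = (4·24.0/20.0) · sin69.1°·cos12.1° / [1 − cos(57.0°)]
    = 4.800 · 0.9342·0.9778 / [1 − 0.5446]
    = 4.800 · 0.9134 / 0.4554
    = 9.63 m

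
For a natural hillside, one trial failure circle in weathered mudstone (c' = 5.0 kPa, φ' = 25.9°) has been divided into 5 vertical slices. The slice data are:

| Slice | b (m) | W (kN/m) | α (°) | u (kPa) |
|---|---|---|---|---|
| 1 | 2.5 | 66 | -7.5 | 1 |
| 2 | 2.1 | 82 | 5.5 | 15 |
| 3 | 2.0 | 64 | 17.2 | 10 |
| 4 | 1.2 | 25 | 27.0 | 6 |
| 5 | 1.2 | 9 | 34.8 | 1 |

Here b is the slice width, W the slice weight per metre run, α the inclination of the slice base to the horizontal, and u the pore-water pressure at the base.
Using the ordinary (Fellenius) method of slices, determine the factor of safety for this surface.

Ordinary method of slices: FS = Σ[c'·Δl_i + (W_i cosα_i − u_i·Δl_i)·tanφ'] / Σ W_i sinα_i, with Δl_i = b_i / cosα_i.
Slice 1: Δl = 2.5/cos(-7.5°) = 2.522 m; N'_1 = 66·cos(-7.5°) − 1·2.522 = 62.9; c'Δl = 12.61; W sinα = -8.6
Slice 2: Δl = 2.1/cos5.5° = 2.110 m; N'_2 = 82·cos5.5° − 15·2.110 = 50.0; c'Δl = 10.55; W sinα = 7.9
Slice 3: Δl = 2.0/cos17.2° = 2.094 m; N'_3 = 64·cos17.2° − 10·2.094 = 40.2; c'Δl = 10.47; W sinα = 18.9
Slice 4: Δl = 1.2/cos27.0° = 1.347 m; N'_4 = 25·cos27.0° − 6·1.347 = 14.2; c'Δl = 6.73; W sinα = 11.3
Slice 5: Δl = 1.2/cos34.8° = 1.461 m; N'_5 = 9·cos34.8° − 1·1.461 = 5.9; c'Δl = 7.31; W sinα = 5.1
Σc'Δl = 47.7 kN/m; ΣN' = 173.2 kN/m; ΣW sinα = 34.7 kN/m
Resisting = 47.7 + 173.2·tan25.9° = 47.7 + 84.1 = 131.8 kN/m
FS = 131.8 / 34.7 = 3.802

FS = 3.80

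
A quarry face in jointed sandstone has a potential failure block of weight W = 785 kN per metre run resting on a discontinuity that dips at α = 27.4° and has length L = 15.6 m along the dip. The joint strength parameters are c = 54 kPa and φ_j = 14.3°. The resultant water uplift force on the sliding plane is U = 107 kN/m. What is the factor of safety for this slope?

FS = 2.75

Resolving the block weight along and normal to the plane and applying the Mohr–Coulomb strength on the joint:
N' = W cosα − U = 785·cos27.4° − 107 = 589.9 kN/m
Driving force T = W sinα = 785·sin27.4° = 361.3 kN/m
Resisting force R = c·L + N'·tanφ_j = 54·15.6 + 589.9·tan14.3° = 842.4 + 150.4 = 992.8 kN/m
FS = R / T = 992.8 / 361.3 = 2.748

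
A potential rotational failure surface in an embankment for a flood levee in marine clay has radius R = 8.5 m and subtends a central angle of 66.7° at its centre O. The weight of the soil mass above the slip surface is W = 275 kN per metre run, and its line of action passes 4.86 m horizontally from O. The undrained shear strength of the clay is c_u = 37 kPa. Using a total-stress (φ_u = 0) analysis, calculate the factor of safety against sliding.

FS = 2.33

Taking moments about the centre O, the resisting moment is provided by the undrained shear strength acting along the arc:
Arc length L_a = R·θ = 8.5·(66.7°·π/180) = 8.5·1.1641 = 9.90 m
M_R = c_u·L_a·R = 37·9.90·8.5 = 3112.0 kN·m/m
M_D = W·d = 275·4.86 = 1336.5 kN·m/m
FS = M_R / M_D = 3112.0 / 1336.5 = 2.328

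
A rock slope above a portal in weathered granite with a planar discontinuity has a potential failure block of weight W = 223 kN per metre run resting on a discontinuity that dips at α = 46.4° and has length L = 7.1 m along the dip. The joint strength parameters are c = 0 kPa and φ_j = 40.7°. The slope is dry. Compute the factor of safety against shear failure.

Resolving the block weight along and normal to the plane and applying the Mohr–Coulomb strength on the joint:
N' = W cosα = 223·cos46.4° = 153.8 kN/m
Driving force T = W sinα = 223·sin46.4° = 161.5 kN/m
Resisting force R = c·L + N'·tanφ_j = 0·7.1 + 153.8·tan40.7° = 0.0 + 132.3 = 132.3 kN/m
FS = R / T = 132.3 / 161.5 = 0.819

FS = 0.82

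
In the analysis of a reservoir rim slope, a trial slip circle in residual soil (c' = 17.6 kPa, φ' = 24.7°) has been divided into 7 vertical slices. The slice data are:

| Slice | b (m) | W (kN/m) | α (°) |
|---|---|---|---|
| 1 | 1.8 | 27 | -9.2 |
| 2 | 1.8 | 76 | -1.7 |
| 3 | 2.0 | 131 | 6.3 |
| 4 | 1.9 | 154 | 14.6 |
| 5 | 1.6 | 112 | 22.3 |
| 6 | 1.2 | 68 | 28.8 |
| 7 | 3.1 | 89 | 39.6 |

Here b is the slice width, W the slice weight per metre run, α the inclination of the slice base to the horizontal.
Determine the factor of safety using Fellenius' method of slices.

Ordinary method of slices: FS = Σ[c'·Δl_i + (W_i cosα_i)·tanφ'] / Σ W_i sinα_i, with Δl_i = b_i / cosα_i.
Slice 1: Δl = 1.8/cos(-9.2°) = 1.823 m; N'_1 = 27·cos(-9.2°) = 26.7; c'Δl = 32.09; W sinα = -4.3
Slice 2: Δl = 1.8/cos(-1.7°) = 1.801 m; N'_2 = 76·cos(-1.7°) = 76.0; c'Δl = 31.69; W sinα = -2.3
Slice 3: Δl = 2.0/cos6.3° = 2.012 m; N'_3 = 131·cos6.3° = 130.2; c'Δl = 35.41; W sinα = 14.4
Slice 4: Δl = 1.9/cos14.6° = 1.963 m; N'_4 = 154·cos14.6° = 149.0; c'Δl = 34.56; W sinα = 38.8
Slice 5: Δl = 1.6/cos22.3° = 1.729 m; N'_5 = 112·cos22.3° = 103.6; c'Δl = 30.44; W sinα = 42.5
Slice 6: Δl = 1.2/cos28.8° = 1.369 m; N'_6 = 68·cos28.8° = 59.6; c'Δl = 24.10; W sinα = 32.8
Slice 7: Δl = 3.1/cos39.6° = 4.023 m; N'_7 = 89·cos39.6° = 68.6; c'Δl = 70.81; W sinα = 56.7
Σc'Δl = 259.1 kN/m; ΣN' = 613.6 kN/m; ΣW sinα = 178.6 kN/m
Resisting = 259.1 + 613.6·tan24.7° = 259.1 + 282.2 = 541.3 kN/m
FS = 541.3 / 178.6 = 3.031

FS = 3.03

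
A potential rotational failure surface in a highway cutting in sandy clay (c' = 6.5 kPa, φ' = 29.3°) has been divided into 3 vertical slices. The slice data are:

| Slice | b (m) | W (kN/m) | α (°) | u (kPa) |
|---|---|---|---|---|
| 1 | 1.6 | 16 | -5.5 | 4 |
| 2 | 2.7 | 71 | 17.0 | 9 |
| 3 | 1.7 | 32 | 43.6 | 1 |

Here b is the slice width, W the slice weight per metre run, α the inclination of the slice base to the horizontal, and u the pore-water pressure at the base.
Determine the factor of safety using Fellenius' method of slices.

Ordinary method of slices: FS = Σ[c'·Δl_i + (W_i cosα_i − u_i·Δl_i)·tanφ'] / Σ W_i sinα_i, with Δl_i = b_i / cosα_i.
Slice 1: Δl = 1.6/cos(-5.5°) = 1.607 m; N'_1 = 16·cos(-5.5°) − 4·1.607 = 9.5; c'Δl = 10.45; W sinα = -1.5
Slice 2: Δl = 2.7/cos17.0° = 2.823 m; N'_2 = 71·cos17.0° − 9·2.823 = 42.5; c'Δl = 18.35; W sinα = 20.8
Slice 3: Δl = 1.7/cos43.6° = 2.348 m; N'_3 = 32·cos43.6° − 1·2.348 = 20.8; c'Δl = 15.26; W sinα = 22.1
Σc'Δl = 44.1 kN/m; ΣN' = 72.8 kN/m; ΣW sinα = 41.3 kN/m
Resisting = 44.1 + 72.8·tan29.3° = 44.1 + 40.9 = 84.9 kN/m
FS = 84.9 / 41.3 = 2.056

FS = 2.06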